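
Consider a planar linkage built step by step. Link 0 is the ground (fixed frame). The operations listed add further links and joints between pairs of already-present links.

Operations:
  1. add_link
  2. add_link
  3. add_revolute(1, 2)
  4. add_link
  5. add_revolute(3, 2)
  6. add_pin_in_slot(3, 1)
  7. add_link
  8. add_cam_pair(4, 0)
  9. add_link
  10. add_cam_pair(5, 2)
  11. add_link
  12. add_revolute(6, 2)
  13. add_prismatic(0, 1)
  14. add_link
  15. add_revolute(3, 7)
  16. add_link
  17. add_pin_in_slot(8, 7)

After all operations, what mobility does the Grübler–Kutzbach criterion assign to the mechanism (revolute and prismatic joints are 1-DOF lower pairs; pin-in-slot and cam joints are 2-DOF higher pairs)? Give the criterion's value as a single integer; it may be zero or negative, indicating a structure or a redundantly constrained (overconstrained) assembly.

M = 10

[1;0;0] (link 0 is ground)
L+ [2;0;0]
L+ [3;0;0]
R(1,2)∈J1 [3;1;0]
L+ [4;1;0]
R(3,2)∈J1 [4;2;0]
PS(3,1)∈J2 [4;2;1]
L+ [5;2;1]
C(4,0)∈J2 [5;2;2]
L+ [6;2;2]
C(5,2)∈J2 [6;2;3]
L+ [7;2;3]
R(6,2)∈J1 [7;3;3]
P(0,1)∈J1 [7;4;3]
L+ [8;4;3]
R(3,7)∈J1 [8;5;3]
L+ [9;5;3]
PS(8,7)∈J2 [9;5;4]
mobility = 24 − 10 − 4 = 10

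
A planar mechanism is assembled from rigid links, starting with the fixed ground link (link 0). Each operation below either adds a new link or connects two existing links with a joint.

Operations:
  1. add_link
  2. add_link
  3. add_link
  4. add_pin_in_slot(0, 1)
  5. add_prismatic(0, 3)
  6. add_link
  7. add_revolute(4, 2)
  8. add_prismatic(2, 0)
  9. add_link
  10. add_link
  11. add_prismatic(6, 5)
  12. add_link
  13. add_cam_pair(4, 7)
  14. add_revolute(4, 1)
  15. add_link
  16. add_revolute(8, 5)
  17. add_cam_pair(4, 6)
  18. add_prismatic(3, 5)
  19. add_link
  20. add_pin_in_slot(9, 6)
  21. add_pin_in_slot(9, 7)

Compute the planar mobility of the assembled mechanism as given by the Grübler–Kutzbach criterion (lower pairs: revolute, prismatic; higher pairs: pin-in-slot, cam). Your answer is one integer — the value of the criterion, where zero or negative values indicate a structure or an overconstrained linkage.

M = 8

link 0 = ground. State L|J1|J2 = 1|0|0
+link1  2|0|0
+link2  3|0|0
+link3  4|0|0
PS(0,1) f=2→J2  4|0|1
P(0,3) f=1→J1  4|1|1
+link4  5|1|1
R(4,2) f=1→J1  5|2|1
P(2,0) f=1→J1  5|3|1
+link5  6|3|1
+link6  7|3|1
P(6,5) f=1→J1  7|4|1
+link7  8|4|1
C(4,7) f=2→J2  8|4|2
R(4,1) f=1→J1  8|5|2
+link8  9|5|2
R(8,5) f=1→J1  9|6|2
C(4,6) f=2→J2  9|6|3
P(3,5) f=1→J1  9|7|3
+link9  10|7|3
PS(9,6) f=2→J2  10|7|4
PS(9,7) f=2→J2  10|7|5
M = 3(10−1)−2·7−5 = 27−14−5 = 8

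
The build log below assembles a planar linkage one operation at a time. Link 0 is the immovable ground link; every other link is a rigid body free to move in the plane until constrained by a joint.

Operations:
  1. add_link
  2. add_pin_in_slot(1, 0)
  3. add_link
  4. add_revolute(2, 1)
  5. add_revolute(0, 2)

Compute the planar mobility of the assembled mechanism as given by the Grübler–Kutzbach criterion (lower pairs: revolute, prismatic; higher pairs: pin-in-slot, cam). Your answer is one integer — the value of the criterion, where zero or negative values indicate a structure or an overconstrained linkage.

ground; <1,0,0>
#1 <2,0,0>
PS:1↔0 J2 <2,0,1>
#2 <3,0,1>
R:2↔1 J1 <3,1,1>
R:0↔2 J1 <3,2,1>
3×2 − 2×2 − 1×1 = 1

M = 1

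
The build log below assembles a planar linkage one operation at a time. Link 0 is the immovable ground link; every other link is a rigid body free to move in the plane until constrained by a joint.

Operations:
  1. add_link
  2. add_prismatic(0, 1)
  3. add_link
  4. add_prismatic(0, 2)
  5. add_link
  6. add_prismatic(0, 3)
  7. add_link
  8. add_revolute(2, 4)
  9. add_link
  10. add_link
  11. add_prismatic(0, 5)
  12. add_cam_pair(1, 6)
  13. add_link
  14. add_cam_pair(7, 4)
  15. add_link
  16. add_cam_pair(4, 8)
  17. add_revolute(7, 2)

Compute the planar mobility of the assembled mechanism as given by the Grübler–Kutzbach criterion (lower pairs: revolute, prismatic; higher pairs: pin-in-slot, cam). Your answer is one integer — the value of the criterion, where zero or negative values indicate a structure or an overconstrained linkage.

[1;0;0] (link 0 is ground)
L+ [2;0;0]
P(0,1)∈J1 [2;1;0]
L+ [3;1;0]
P(0,2)∈J1 [3;2;0]
L+ [4;2;0]
P(0,3)∈J1 [4;3;0]
L+ [5;3;0]
R(2,4)∈J1 [5;4;0]
L+ [6;4;0]
L+ [7;4;0]
P(0,5)∈J1 [7;5;0]
C(1,6)∈J2 [7;5;1]
L+ [8;5;1]
C(7,4)∈J2 [8;5;2]
L+ [9;5;2]
C(4,8)∈J2 [9;5;3]
R(7,2)∈J1 [9;6;3]
mobility = 24 − 12 − 3 = 9

M = 9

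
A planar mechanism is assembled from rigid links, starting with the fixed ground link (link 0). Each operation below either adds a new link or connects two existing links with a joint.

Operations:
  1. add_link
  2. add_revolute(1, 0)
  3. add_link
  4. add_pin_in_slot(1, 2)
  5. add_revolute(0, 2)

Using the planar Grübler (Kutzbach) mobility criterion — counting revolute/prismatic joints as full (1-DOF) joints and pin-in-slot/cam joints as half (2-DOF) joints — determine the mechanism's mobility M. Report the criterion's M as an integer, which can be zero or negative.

M = 1

ground; <1,0,0>
#1 <2,0,0>
R:1↔0 J1 <2,1,0>
#2 <3,1,0>
PS:1↔2 J2 <3,1,1>
R:0↔2 J1 <3,2,1>
3×2 − 2×2 − 1×1 = 1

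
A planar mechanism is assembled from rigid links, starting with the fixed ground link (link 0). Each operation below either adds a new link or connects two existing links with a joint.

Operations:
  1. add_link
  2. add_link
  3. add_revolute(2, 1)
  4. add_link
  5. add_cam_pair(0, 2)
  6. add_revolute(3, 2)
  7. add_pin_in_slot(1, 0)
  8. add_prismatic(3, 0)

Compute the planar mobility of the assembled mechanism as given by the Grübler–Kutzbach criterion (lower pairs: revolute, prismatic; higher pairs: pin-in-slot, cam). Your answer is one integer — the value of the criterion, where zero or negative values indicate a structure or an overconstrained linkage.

(L,J1,J2)=(1,0,0); link0 fixed
link1: (2,0,0)
link2: (3,0,0)
R 2-1 [J1]: (3,1,0)
link3: (4,1,0)
C 0-2 [J2]: (4,1,1)
R 3-2 [J1]: (4,2,1)
PS 1-0 [J2]: (4,2,2)
P 3-0 [J1]: (4,3,2)
Grübler: 3·3 − 2·3 − 2 = 1

M = 1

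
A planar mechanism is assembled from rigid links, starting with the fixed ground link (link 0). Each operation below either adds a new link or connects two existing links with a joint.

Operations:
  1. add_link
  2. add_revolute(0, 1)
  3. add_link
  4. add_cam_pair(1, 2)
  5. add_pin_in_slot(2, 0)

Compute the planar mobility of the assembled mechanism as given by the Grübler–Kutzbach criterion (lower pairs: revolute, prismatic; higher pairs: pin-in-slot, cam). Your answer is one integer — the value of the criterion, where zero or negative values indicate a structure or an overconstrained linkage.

[1;0;0] (link 0 is ground)
L+ [2;0;0]
R(0,1)∈J1 [2;1;0]
L+ [3;1;0]
C(1,2)∈J2 [3;1;1]
PS(2,0)∈J2 [3;1;2]
mobility = 6 − 2 − 2 = 2

M = 2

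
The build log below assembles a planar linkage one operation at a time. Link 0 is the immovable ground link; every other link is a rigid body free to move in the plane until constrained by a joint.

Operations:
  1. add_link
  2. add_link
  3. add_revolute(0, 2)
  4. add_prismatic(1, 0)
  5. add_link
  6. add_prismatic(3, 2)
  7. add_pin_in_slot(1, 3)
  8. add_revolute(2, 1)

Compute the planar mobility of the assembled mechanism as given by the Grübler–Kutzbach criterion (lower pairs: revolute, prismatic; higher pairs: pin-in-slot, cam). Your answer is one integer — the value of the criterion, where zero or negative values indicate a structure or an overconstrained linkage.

link 0 = ground. State L|J1|J2 = 1|0|0
+link1  2|0|0
+link2  3|0|0
R(0,2) f=1→J1  3|1|0
P(1,0) f=1→J1  3|2|0
+link3  4|2|0
P(3,2) f=1→J1  4|3|0
PS(1,3) f=2→J2  4|3|1
R(2,1) f=1→J1  4|4|1
M = 3(4−1)−2·4−1 = 9−8−1 = 0

M = 0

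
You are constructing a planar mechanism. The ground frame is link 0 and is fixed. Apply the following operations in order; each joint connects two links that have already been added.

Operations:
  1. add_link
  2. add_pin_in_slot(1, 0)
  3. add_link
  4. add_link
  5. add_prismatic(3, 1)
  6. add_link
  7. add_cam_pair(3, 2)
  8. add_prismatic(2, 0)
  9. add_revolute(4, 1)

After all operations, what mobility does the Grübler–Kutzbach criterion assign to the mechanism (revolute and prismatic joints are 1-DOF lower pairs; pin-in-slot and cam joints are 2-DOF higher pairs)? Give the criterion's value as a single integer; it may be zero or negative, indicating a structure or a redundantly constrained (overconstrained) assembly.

[1;0;0] (link 0 is ground)
L+ [2;0;0]
PS(1,0)∈J2 [2;0;1]
L+ [3;0;1]
L+ [4;0;1]
P(3,1)∈J1 [4;1;1]
L+ [5;1;1]
C(3,2)∈J2 [5;1;2]
P(2,0)∈J1 [5;2;2]
R(4,1)∈J1 [5;3;2]
mobility = 12 − 6 − 2 = 4

M = 4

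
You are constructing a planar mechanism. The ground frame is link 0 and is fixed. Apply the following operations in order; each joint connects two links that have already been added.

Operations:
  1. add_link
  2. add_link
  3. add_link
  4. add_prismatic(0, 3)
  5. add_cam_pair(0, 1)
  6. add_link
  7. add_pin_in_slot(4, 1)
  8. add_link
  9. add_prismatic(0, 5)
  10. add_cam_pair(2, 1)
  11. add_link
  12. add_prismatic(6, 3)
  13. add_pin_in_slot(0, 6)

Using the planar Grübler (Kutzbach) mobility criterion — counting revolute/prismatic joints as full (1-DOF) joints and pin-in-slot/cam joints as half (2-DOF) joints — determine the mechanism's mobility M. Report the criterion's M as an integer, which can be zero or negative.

link 0 = ground. State L|J1|J2 = 1|0|0
+link1  2|0|0
+link2  3|0|0
+link3  4|0|0
P(0,3) f=1→J1  4|1|0
C(0,1) f=2→J2  4|1|1
+link4  5|1|1
PS(4,1) f=2→J2  5|1|2
+link5  6|1|2
P(0,5) f=1→J1  6|2|2
C(2,1) f=2→J2  6|2|3
+link6  7|2|3
P(6,3) f=1→J1  7|3|3
PS(0,6) f=2→J2  7|3|4
M = 3(7−1)−2·3−4 = 18−6−4 = 8

M = 8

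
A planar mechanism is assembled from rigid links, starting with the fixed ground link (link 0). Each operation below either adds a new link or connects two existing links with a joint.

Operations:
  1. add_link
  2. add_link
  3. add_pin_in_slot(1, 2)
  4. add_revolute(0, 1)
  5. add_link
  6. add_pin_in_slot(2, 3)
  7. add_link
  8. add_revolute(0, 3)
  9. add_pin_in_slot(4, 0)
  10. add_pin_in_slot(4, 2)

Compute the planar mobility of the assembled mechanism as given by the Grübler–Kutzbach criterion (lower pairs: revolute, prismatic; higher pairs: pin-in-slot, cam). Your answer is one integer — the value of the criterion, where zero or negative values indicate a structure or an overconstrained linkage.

M = 4

L=1 J1=0 J2=0
add link → L=2 J1=0 J2=0
add link → L=3 J1=0 J2=0
PS@1,2 dof=2 J2 → L=3 J1=0 J2=1
R@0,1 dof=1 J1 → L=3 J1=1 J2=1
add link → L=4 J1=1 J2=1
PS@2,3 dof=2 J2 → L=4 J1=1 J2=2
add link → L=5 J1=1 J2=2
R@0,3 dof=1 J1 → L=5 J1=2 J2=2
PS@4,0 dof=2 J2 → L=5 J1=2 J2=3
PS@4,2 dof=2 J2 → L=5 J1=2 J2=4
M=3(L−1)−2J1−J2=3·4−2·2−4=4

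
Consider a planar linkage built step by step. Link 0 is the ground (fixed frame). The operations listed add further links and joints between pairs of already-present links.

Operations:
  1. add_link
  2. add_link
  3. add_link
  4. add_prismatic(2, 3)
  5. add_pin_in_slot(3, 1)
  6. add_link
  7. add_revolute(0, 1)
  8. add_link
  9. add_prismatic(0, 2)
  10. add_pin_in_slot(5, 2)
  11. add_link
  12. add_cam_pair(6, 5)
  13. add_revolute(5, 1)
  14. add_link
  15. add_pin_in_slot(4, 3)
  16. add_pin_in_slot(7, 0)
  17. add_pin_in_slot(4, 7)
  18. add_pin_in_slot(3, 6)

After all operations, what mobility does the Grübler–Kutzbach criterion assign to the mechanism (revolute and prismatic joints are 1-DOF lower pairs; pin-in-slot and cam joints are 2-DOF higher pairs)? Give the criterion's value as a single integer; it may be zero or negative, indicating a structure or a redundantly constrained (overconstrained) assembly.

M = 6

[1;0;0] (link 0 is ground)
L+ [2;0;0]
L+ [3;0;0]
L+ [4;0;0]
P(2,3)∈J1 [4;1;0]
PS(3,1)∈J2 [4;1;1]
L+ [5;1;1]
R(0,1)∈J1 [5;2;1]
L+ [6;2;1]
P(0,2)∈J1 [6;3;1]
PS(5,2)∈J2 [6;3;2]
L+ [7;3;2]
C(6,5)∈J2 [7;3;3]
R(5,1)∈J1 [7;4;3]
L+ [8;4;3]
PS(4,3)∈J2 [8;4;4]
PS(7,0)∈J2 [8;4;5]
PS(4,7)∈J2 [8;4;6]
PS(3,6)∈J2 [8;4;7]
mobility = 21 − 8 − 7 = 6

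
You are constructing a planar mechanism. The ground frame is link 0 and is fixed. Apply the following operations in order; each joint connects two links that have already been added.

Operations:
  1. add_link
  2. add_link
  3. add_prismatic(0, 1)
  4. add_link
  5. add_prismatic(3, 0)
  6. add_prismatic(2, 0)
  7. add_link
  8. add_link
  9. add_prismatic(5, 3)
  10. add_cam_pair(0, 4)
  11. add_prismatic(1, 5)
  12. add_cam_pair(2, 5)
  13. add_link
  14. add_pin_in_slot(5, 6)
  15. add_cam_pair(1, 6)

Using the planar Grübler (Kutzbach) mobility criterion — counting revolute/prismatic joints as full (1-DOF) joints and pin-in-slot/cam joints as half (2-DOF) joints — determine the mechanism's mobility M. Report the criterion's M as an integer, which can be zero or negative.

(L,J1,J2)=(1,0,0); link0 fixed
link1: (2,0,0)
link2: (3,0,0)
P 0-1 [J1]: (3,1,0)
link3: (4,1,0)
P 3-0 [J1]: (4,2,0)
P 2-0 [J1]: (4,3,0)
link4: (5,3,0)
link5: (6,3,0)
P 5-3 [J1]: (6,4,0)
C 0-4 [J2]: (6,4,1)
P 1-5 [J1]: (6,5,1)
C 2-5 [J2]: (6,5,2)
link6: (7,5,2)
PS 5-6 [J2]: (7,5,3)
C 1-6 [J2]: (7,5,4)
Grübler: 3·6 − 2·5 − 4 = 4

M = 4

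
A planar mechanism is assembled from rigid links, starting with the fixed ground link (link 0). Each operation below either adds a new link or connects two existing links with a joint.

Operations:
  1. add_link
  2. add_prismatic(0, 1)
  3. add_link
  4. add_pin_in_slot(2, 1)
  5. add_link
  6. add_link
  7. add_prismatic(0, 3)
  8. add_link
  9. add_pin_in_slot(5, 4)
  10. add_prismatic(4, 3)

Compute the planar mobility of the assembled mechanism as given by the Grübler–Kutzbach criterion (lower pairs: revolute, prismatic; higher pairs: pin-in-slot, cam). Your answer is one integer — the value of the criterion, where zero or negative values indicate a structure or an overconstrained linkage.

M = 7

ground; <1,0,0>
#1 <2,0,0>
P:0↔1 J1 <2,1,0>
#2 <3,1,0>
PS:2↔1 J2 <3,1,1>
#3 <4,1,1>
#4 <5,1,1>
P:0↔3 J1 <5,2,1>
#5 <6,2,1>
PS:5↔4 J2 <6,2,2>
P:4↔3 J1 <6,3,2>
3×5 − 2×3 − 1×2 = 7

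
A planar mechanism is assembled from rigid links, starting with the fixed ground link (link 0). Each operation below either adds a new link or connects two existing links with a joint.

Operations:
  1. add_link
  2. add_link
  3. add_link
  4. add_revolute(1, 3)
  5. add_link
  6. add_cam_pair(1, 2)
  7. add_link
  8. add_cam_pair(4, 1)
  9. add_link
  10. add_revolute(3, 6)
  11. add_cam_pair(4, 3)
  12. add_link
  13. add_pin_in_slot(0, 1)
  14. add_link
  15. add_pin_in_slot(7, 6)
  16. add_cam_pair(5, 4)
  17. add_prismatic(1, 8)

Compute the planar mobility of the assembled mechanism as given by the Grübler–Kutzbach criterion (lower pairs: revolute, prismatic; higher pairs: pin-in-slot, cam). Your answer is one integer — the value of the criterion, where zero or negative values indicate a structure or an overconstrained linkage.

M = 12

(L,J1,J2)=(1,0,0); link0 fixed
link1: (2,0,0)
link2: (3,0,0)
link3: (4,0,0)
R 1-3 [J1]: (4,1,0)
link4: (5,1,0)
C 1-2 [J2]: (5,1,1)
link5: (6,1,1)
C 4-1 [J2]: (6,1,2)
link6: (7,1,2)
R 3-6 [J1]: (7,2,2)
C 4-3 [J2]: (7,2,3)
link7: (8,2,3)
PS 0-1 [J2]: (8,2,4)
link8: (9,2,4)
PS 7-6 [J2]: (9,2,5)
C 5-4 [J2]: (9,2,6)
P 1-8 [J1]: (9,3,6)
Grübler: 3·8 − 2·3 − 6 = 12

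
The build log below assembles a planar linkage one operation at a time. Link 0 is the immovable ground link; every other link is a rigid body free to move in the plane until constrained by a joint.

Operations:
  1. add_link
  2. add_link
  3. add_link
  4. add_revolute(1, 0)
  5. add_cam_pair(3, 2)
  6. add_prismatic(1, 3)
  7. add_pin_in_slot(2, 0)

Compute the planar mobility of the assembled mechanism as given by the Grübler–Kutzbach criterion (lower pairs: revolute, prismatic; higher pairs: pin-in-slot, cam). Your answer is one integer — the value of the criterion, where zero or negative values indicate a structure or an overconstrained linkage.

ground; <1,0,0>
#1 <2,0,0>
#2 <3,0,0>
#3 <4,0,0>
R:1↔0 J1 <4,1,0>
C:3↔2 J2 <4,1,1>
P:1↔3 J1 <4,2,1>
PS:2↔0 J2 <4,2,2>
3×3 − 2×2 − 1×2 = 3

M = 3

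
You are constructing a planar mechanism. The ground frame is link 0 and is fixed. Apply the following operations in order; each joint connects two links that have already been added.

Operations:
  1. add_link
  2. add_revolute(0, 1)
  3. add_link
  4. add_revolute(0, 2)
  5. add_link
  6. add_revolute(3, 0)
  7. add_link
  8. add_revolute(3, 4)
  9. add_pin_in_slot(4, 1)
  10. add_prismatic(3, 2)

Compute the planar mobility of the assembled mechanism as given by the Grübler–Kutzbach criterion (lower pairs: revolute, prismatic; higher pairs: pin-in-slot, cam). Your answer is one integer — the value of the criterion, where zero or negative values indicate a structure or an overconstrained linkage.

ground; <1,0,0>
#1 <2,0,0>
R:0↔1 J1 <2,1,0>
#2 <3,1,0>
R:0↔2 J1 <3,2,0>
#3 <4,2,0>
R:3↔0 J1 <4,3,0>
#4 <5,3,0>
R:3↔4 J1 <5,4,0>
PS:4↔1 J2 <5,4,1>
P:3↔2 J1 <5,5,1>
3×4 − 2×5 − 1×1 = 1

M = 1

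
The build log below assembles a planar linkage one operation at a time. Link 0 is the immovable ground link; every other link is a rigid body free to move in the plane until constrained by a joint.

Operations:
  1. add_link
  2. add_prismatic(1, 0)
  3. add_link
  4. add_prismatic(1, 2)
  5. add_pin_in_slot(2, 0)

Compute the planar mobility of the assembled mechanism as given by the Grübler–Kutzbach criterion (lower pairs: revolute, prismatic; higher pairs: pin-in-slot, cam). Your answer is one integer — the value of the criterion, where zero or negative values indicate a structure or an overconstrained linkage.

M = 1

link 0 = ground. State L|J1|J2 = 1|0|0
+link1  2|0|0
P(1,0) f=1→J1  2|1|0
+link2  3|1|0
P(1,2) f=1→J1  3|2|0
PS(2,0) f=2→J2  3|2|1
M = 3(3−1)−2·2−1 = 6−4−1 = 1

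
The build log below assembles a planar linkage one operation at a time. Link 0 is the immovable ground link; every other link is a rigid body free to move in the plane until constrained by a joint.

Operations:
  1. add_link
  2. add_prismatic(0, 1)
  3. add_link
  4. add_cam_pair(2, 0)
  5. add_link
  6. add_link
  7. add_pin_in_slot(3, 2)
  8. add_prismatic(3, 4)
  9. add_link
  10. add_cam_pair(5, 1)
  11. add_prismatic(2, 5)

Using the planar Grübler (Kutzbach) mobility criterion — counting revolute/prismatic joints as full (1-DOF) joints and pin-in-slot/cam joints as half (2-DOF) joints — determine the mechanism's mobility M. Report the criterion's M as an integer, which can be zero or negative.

M = 6

[1;0;0] (link 0 is ground)
L+ [2;0;0]
P(0,1)∈J1 [2;1;0]
L+ [3;1;0]
C(2,0)∈J2 [3;1;1]
L+ [4;1;1]
L+ [5;1;1]
PS(3,2)∈J2 [5;1;2]
P(3,4)∈J1 [5;2;2]
L+ [6;2;2]
C(5,1)∈J2 [6;2;3]
P(2,5)∈J1 [6;3;3]
mobility = 15 − 6 − 3 = 6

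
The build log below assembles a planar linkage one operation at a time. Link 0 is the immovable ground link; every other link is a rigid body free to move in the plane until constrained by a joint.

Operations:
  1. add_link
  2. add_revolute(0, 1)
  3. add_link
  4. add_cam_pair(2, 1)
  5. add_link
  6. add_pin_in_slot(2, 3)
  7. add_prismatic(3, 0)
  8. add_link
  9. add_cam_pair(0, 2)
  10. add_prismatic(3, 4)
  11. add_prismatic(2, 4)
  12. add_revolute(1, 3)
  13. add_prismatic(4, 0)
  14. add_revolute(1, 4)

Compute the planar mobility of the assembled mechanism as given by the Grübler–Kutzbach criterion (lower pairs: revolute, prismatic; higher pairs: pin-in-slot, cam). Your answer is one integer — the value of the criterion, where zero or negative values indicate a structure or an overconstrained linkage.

M = -5

link 0 = ground. State L|J1|J2 = 1|0|0
+link1  2|0|0
R(0,1) f=1→J1  2|1|0
+link2  3|1|0
C(2,1) f=2→J2  3|1|1
+link3  4|1|1
PS(2,3) f=2→J2  4|1|2
P(3,0) f=1→J1  4|2|2
+link4  5|2|2
C(0,2) f=2→J2  5|2|3
P(3,4) f=1→J1  5|3|3
P(2,4) f=1→J1  5|4|3
R(1,3) f=1→J1  5|5|3
P(4,0) f=1→J1  5|6|3
R(1,4) f=1→J1  5|7|3
M = 3(5−1)−2·7−3 = 12−14−3 = -5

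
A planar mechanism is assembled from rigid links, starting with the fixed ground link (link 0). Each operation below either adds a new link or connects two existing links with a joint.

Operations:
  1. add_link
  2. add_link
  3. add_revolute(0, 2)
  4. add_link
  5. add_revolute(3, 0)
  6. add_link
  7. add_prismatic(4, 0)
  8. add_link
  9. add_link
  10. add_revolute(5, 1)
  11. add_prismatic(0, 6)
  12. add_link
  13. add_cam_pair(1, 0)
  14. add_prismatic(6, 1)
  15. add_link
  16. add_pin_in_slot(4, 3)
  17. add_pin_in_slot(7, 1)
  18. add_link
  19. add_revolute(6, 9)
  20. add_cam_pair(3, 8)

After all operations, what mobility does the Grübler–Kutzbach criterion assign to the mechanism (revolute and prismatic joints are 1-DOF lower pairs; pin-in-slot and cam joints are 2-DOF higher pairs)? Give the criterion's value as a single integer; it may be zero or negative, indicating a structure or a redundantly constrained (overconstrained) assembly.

M = 9

ground; <1,0,0>
#1 <2,0,0>
#2 <3,0,0>
R:0↔2 J1 <3,1,0>
#3 <4,1,0>
R:3↔0 J1 <4,2,0>
#4 <5,2,0>
P:4↔0 J1 <5,3,0>
#5 <6,3,0>
#6 <7,3,0>
R:5↔1 J1 <7,4,0>
P:0↔6 J1 <7,5,0>
#7 <8,5,0>
C:1↔0 J2 <8,5,1>
P:6↔1 J1 <8,6,1>
#8 <9,6,1>
PS:4↔3 J2 <9,6,2>
PS:7↔1 J2 <9,6,3>
#9 <10,6,3>
R:6↔9 J1 <10,7,3>
C:3↔8 J2 <10,7,4>
3×9 − 2×7 − 1×4 = 9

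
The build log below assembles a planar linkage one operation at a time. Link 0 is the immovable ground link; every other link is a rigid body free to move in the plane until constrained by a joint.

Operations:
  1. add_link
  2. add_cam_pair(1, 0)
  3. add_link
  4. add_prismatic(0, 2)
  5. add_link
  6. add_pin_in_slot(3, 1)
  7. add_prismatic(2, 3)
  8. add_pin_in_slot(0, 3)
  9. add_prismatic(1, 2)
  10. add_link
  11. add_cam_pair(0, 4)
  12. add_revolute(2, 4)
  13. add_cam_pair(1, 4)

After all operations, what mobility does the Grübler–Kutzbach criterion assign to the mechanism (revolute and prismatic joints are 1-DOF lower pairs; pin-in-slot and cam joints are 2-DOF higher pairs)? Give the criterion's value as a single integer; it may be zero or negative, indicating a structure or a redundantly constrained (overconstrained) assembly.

M = -1

ground; <1,0,0>
#1 <2,0,0>
C:1↔0 J2 <2,0,1>
#2 <3,0,1>
P:0↔2 J1 <3,1,1>
#3 <4,1,1>
PS:3↔1 J2 <4,1,2>
P:2↔3 J1 <4,2,2>
PS:0↔3 J2 <4,2,3>
P:1↔2 J1 <4,3,3>
#4 <5,3,3>
C:0↔4 J2 <5,3,4>
R:2↔4 J1 <5,4,4>
C:1↔4 J2 <5,4,5>
3×4 − 2×4 − 1×5 = -1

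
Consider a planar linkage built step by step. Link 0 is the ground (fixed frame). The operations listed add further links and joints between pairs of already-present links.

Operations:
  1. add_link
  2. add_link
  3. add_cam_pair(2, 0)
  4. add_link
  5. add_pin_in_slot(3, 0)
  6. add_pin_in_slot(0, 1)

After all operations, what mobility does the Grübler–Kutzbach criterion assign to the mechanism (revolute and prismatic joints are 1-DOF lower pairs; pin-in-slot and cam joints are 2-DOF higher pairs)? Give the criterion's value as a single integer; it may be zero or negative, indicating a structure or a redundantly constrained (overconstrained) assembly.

M = 6

link 0 = ground. State L|J1|J2 = 1|0|0
+link1  2|0|0
+link2  3|0|0
C(2,0) f=2→J2  3|0|1
+link3  4|0|1
PS(3,0) f=2→J2  4|0|2
PS(0,1) f=2→J2  4|0|3
M = 3(4−1)−2·0−3 = 9−0−3 = 6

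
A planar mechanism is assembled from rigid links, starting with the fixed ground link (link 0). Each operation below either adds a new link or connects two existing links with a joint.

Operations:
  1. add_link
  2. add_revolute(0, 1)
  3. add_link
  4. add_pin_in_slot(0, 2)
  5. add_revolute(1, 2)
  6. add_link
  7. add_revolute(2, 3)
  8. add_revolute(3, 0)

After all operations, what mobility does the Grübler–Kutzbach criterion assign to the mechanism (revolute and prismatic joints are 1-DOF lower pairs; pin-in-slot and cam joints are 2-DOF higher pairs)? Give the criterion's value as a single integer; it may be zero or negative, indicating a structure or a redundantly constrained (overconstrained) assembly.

M = 0

link 0 = ground. State L|J1|J2 = 1|0|0
+link1  2|0|0
R(0,1) f=1→J1  2|1|0
+link2  3|1|0
PS(0,2) f=2→J2  3|1|1
R(1,2) f=1→J1  3|2|1
+link3  4|2|1
R(2,3) f=1→J1  4|3|1
R(3,0) f=1→J1  4|4|1
M = 3(4−1)−2·4−1 = 9−8−1 = 0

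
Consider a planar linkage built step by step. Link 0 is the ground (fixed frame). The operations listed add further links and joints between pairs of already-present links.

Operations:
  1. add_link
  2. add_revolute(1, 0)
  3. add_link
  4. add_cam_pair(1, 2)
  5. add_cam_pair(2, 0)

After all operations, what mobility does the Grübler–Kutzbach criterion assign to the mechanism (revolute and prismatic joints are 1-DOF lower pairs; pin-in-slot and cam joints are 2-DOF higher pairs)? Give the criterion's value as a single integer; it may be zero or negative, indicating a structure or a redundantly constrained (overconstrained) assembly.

M = 2

[1;0;0] (link 0 is ground)
L+ [2;0;0]
R(1,0)∈J1 [2;1;0]
L+ [3;1;0]
C(1,2)∈J2 [3;1;1]
C(2,0)∈J2 [3;1;2]
mobility = 6 − 2 − 2 = 2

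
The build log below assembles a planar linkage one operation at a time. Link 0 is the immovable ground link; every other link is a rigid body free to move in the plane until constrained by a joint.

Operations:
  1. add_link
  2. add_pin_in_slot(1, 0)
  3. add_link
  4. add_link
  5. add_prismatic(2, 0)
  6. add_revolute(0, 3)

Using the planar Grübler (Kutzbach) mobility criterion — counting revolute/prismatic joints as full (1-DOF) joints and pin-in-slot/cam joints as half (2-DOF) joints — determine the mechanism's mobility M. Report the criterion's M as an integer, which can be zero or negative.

M = 4

ground; <1,0,0>
#1 <2,0,0>
PS:1↔0 J2 <2,0,1>
#2 <3,0,1>
#3 <4,0,1>
P:2↔0 J1 <4,1,1>
R:0↔3 J1 <4,2,1>
3×3 − 2×2 − 1×1 = 4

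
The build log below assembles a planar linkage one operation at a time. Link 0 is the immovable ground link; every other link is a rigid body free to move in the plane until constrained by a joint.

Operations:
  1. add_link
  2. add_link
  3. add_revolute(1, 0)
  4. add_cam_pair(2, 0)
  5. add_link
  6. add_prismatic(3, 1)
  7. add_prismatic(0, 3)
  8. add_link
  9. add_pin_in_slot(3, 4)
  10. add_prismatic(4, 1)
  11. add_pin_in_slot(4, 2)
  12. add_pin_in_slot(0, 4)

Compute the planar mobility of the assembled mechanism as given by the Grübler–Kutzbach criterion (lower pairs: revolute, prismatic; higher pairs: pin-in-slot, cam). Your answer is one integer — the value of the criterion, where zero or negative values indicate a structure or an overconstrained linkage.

M = 0

L=1 J1=0 J2=0
add link → L=2 J1=0 J2=0
add link → L=3 J1=0 J2=0
R@1,0 dof=1 J1 → L=3 J1=1 J2=0
C@2,0 dof=2 J2 → L=3 J1=1 J2=1
add link → L=4 J1=1 J2=1
P@3,1 dof=1 J1 → L=4 J1=2 J2=1
P@0,3 dof=1 J1 → L=4 J1=3 J2=1
add link → L=5 J1=3 J2=1
PS@3,4 dof=2 J2 → L=5 J1=3 J2=2
P@4,1 dof=1 J1 → L=5 J1=4 J2=2
PS@4,2 dof=2 J2 → L=5 J1=4 J2=3
PS@0,4 dof=2 J2 → L=5 J1=4 J2=4
M=3(L−1)−2J1−J2=3·4−2·4−4=0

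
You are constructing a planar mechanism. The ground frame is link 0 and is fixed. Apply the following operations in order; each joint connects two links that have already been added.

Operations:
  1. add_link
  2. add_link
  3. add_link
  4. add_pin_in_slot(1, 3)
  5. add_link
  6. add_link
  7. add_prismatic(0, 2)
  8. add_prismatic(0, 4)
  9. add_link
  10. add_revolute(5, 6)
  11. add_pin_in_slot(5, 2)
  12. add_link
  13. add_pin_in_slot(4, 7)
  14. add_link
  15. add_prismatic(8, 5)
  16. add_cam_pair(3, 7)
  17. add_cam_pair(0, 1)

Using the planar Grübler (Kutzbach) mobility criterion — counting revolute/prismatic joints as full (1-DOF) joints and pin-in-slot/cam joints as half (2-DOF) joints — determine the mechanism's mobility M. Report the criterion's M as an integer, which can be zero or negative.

M = 11

ground; <1,0,0>
#1 <2,0,0>
#2 <3,0,0>
#3 <4,0,0>
PS:1↔3 J2 <4,0,1>
#4 <5,0,1>
#5 <6,0,1>
P:0↔2 J1 <6,1,1>
P:0↔4 J1 <6,2,1>
#6 <7,2,1>
R:5↔6 J1 <7,3,1>
PS:5↔2 J2 <7,3,2>
#7 <8,3,2>
PS:4↔7 J2 <8,3,3>
#8 <9,3,3>
P:8↔5 J1 <9,4,3>
C:3↔7 J2 <9,4,4>
C:0↔1 J2 <9,4,5>
3×8 − 2×4 − 1×5 = 11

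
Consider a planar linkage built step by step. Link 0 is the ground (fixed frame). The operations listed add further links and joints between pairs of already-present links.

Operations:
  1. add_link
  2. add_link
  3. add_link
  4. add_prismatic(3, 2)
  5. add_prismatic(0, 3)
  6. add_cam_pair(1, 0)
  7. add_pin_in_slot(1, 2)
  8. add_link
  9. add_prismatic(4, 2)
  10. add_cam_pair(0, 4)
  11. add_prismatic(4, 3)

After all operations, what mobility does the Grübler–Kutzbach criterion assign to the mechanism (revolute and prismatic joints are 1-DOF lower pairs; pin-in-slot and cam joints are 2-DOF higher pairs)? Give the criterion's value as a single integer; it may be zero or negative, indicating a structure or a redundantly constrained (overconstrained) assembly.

[1;0;0] (link 0 is ground)
L+ [2;0;0]
L+ [3;0;0]
L+ [4;0;0]
P(3,2)∈J1 [4;1;0]
P(0,3)∈J1 [4;2;0]
C(1,0)∈J2 [4;2;1]
PS(1,2)∈J2 [4;2;2]
L+ [5;2;2]
P(4,2)∈J1 [5;3;2]
C(0,4)∈J2 [5;3;3]
P(4,3)∈J1 [5;4;3]
mobility = 12 − 8 − 3 = 1

M = 1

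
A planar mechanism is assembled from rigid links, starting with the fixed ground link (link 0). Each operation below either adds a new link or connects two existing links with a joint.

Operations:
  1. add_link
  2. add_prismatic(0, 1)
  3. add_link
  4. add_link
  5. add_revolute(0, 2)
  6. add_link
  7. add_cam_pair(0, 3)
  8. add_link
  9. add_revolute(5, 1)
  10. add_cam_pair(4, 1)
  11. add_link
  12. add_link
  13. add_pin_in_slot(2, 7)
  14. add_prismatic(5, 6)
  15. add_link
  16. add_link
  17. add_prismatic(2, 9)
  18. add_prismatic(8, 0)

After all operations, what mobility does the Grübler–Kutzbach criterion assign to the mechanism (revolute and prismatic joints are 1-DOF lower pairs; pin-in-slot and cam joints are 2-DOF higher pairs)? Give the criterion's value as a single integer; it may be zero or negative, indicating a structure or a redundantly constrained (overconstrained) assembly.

M = 12

(L,J1,J2)=(1,0,0); link0 fixed
link1: (2,0,0)
P 0-1 [J1]: (2,1,0)
link2: (3,1,0)
link3: (4,1,0)
R 0-2 [J1]: (4,2,0)
link4: (5,2,0)
C 0-3 [J2]: (5,2,1)
link5: (6,2,1)
R 5-1 [J1]: (6,3,1)
C 4-1 [J2]: (6,3,2)
link6: (7,3,2)
link7: (8,3,2)
PS 2-7 [J2]: (8,3,3)
P 5-6 [J1]: (8,4,3)
link8: (9,4,3)
link9: (10,4,3)
P 2-9 [J1]: (10,5,3)
P 8-0 [J1]: (10,6,3)
Grübler: 3·9 − 2·6 − 3 = 12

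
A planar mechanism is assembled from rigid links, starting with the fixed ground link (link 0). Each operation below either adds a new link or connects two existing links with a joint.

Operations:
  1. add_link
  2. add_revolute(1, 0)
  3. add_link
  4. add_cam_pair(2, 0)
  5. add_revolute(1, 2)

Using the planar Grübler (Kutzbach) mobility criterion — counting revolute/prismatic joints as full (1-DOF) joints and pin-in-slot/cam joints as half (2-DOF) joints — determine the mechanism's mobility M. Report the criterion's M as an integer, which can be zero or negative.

(L,J1,J2)=(1,0,0); link0 fixed
link1: (2,0,0)
R 1-0 [J1]: (2,1,0)
link2: (3,1,0)
C 2-0 [J2]: (3,1,1)
R 1-2 [J1]: (3,2,1)
Grübler: 3·2 − 2·2 − 1 = 1

M = 1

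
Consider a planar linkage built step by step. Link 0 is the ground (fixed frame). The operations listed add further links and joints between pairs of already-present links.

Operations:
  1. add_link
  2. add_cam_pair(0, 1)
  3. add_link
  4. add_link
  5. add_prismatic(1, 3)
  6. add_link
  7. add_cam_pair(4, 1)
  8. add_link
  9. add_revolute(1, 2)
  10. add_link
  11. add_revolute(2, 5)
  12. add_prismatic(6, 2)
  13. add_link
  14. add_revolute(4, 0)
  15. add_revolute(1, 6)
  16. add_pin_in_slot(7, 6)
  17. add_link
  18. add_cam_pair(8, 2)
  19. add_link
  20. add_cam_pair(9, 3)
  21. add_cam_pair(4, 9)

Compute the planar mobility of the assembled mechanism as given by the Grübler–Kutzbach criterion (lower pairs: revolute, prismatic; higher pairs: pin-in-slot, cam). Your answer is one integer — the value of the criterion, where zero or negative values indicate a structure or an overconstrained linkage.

link 0 = ground. State L|J1|J2 = 1|0|0
+link1  2|0|0
C(0,1) f=2→J2  2|0|1
+link2  3|0|1
+link3  4|0|1
P(1,3) f=1→J1  4|1|1
+link4  5|1|1
C(4,1) f=2→J2  5|1|2
+link5  6|1|2
R(1,2) f=1→J1  6|2|2
+link6  7|2|2
R(2,5) f=1→J1  7|3|2
P(6,2) f=1→J1  7|4|2
+link7  8|4|2
R(4,0) f=1→J1  8|5|2
R(1,6) f=1→J1  8|6|2
PS(7,6) f=2→J2  8|6|3
+link8  9|6|3
C(8,2) f=2→J2  9|6|4
+link9  10|6|4
C(9,3) f=2→J2  10|6|5
C(4,9) f=2→J2  10|6|6
M = 3(10−1)−2·6−6 = 27−12−6 = 9

M = 9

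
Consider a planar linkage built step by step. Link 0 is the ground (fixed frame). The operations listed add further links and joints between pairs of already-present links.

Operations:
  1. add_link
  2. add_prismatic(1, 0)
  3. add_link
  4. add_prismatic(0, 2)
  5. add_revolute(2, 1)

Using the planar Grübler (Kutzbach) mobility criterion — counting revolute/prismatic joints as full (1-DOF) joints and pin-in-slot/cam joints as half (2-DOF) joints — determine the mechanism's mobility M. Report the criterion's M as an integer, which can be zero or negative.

M = 0

L=1 J1=0 J2=0
add link → L=2 J1=0 J2=0
P@1,0 dof=1 J1 → L=2 J1=1 J2=0
add link → L=3 J1=1 J2=0
P@0,2 dof=1 J1 → L=3 J1=2 J2=0
R@2,1 dof=1 J1 → L=3 J1=3 J2=0
M=3(L−1)−2J1−J2=3·2−2·3−0=0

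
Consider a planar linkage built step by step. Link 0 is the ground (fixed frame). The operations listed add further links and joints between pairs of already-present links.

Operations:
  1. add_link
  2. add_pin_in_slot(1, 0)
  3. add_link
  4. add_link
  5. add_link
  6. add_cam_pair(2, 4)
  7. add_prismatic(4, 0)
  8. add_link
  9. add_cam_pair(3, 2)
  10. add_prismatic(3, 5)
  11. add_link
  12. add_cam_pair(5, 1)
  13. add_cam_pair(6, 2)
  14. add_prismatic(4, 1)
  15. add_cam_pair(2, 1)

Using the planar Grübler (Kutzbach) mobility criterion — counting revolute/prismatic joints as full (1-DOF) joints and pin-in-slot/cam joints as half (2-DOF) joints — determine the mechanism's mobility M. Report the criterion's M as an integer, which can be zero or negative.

M = 6

L=1 J1=0 J2=0
add link → L=2 J1=0 J2=0
PS@1,0 dof=2 J2 → L=2 J1=0 J2=1
add link → L=3 J1=0 J2=1
add link → L=4 J1=0 J2=1
add link → L=5 J1=0 J2=1
C@2,4 dof=2 J2 → L=5 J1=0 J2=2
P@4,0 dof=1 J1 → L=5 J1=1 J2=2
add link → L=6 J1=1 J2=2
C@3,2 dof=2 J2 → L=6 J1=1 J2=3
P@3,5 dof=1 J1 → L=6 J1=2 J2=3
add link → L=7 J1=2 J2=3
C@5,1 dof=2 J2 → L=7 J1=2 J2=4
C@6,2 dof=2 J2 → L=7 J1=2 J2=5
P@4,1 dof=1 J1 → L=7 J1=3 J2=5
C@2,1 dof=2 J2 → L=7 J1=3 J2=6
M=3(L−1)−2J1−J2=3·6−2·3−6=6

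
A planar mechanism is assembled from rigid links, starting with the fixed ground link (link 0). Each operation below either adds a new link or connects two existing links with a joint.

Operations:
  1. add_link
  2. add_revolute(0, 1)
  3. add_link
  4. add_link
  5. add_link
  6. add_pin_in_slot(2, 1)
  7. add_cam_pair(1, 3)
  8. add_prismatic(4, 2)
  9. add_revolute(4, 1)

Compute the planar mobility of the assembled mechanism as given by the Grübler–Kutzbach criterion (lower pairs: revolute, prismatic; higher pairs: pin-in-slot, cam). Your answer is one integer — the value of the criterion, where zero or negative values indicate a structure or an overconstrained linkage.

L=1 J1=0 J2=0
add link → L=2 J1=0 J2=0
R@0,1 dof=1 J1 → L=2 J1=1 J2=0
add link → L=3 J1=1 J2=0
add link → L=4 J1=1 J2=0
add link → L=5 J1=1 J2=0
PS@2,1 dof=2 J2 → L=5 J1=1 J2=1
C@1,3 dof=2 J2 → L=5 J1=1 J2=2
P@4,2 dof=1 J1 → L=5 J1=2 J2=2
R@4,1 dof=1 J1 → L=5 J1=3 J2=2
M=3(L−1)−2J1−J2=3·4−2·3−2=4

M = 4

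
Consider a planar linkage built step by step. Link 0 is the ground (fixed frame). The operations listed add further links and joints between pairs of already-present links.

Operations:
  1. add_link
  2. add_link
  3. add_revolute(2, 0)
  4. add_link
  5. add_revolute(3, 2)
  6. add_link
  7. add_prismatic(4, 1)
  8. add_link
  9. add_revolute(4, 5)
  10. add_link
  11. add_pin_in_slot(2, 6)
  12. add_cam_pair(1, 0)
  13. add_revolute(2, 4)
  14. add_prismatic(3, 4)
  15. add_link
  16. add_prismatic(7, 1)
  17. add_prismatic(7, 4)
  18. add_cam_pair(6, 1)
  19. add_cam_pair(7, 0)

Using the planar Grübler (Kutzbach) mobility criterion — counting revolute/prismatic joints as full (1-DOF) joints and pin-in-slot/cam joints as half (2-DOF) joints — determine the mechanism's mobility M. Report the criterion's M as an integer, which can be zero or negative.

(L,J1,J2)=(1,0,0); link0 fixed
link1: (2,0,0)
link2: (3,0,0)
R 2-0 [J1]: (3,1,0)
link3: (4,1,0)
R 3-2 [J1]: (4,2,0)
link4: (5,2,0)
P 4-1 [J1]: (5,3,0)
link5: (6,3,0)
R 4-5 [J1]: (6,4,0)
link6: (7,4,0)
PS 2-6 [J2]: (7,4,1)
C 1-0 [J2]: (7,4,2)
R 2-4 [J1]: (7,5,2)
P 3-4 [J1]: (7,6,2)
link7: (8,6,2)
P 7-1 [J1]: (8,7,2)
P 7-4 [J1]: (8,8,2)
C 6-1 [J2]: (8,8,3)
C 7-0 [J2]: (8,8,4)
Grübler: 3·7 − 2·8 − 4 = 1

M = 1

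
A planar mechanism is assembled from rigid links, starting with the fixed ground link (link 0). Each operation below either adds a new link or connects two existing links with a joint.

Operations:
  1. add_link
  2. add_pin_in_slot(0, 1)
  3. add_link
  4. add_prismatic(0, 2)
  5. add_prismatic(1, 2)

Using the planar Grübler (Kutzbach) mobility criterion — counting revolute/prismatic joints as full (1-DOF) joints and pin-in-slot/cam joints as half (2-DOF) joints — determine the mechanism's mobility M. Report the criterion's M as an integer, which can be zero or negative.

link 0 = ground. State L|J1|J2 = 1|0|0
+link1  2|0|0
PS(0,1) f=2→J2  2|0|1
+link2  3|0|1
P(0,2) f=1→J1  3|1|1
P(1,2) f=1→J1  3|2|1
M = 3(3−1)−2·2−1 = 6−4−1 = 1

M = 1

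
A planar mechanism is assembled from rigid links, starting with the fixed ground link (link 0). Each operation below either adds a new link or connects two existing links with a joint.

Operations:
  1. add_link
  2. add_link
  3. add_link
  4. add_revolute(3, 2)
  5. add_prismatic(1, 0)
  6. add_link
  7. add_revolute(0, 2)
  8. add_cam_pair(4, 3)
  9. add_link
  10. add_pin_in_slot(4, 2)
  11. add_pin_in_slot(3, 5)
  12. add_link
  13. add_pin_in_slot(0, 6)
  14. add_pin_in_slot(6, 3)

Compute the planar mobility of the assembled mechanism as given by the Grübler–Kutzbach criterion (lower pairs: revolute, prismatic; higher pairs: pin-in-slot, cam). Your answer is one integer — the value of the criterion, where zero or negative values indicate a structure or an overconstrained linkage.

L=1 J1=0 J2=0
add link → L=2 J1=0 J2=0
add link → L=3 J1=0 J2=0
add link → L=4 J1=0 J2=0
R@3,2 dof=1 J1 → L=4 J1=1 J2=0
P@1,0 dof=1 J1 → L=4 J1=2 J2=0
add link → L=5 J1=2 J2=0
R@0,2 dof=1 J1 → L=5 J1=3 J2=0
C@4,3 dof=2 J2 → L=5 J1=3 J2=1
add link → L=6 J1=3 J2=1
PS@4,2 dof=2 J2 → L=6 J1=3 J2=2
PS@3,5 dof=2 J2 → L=6 J1=3 J2=3
add link → L=7 J1=3 J2=3
PS@0,6 dof=2 J2 → L=7 J1=3 J2=4
PS@6,3 dof=2 J2 → L=7 J1=3 J2=5
M=3(L−1)−2J1−J2=3·6−2·3−5=7

M = 7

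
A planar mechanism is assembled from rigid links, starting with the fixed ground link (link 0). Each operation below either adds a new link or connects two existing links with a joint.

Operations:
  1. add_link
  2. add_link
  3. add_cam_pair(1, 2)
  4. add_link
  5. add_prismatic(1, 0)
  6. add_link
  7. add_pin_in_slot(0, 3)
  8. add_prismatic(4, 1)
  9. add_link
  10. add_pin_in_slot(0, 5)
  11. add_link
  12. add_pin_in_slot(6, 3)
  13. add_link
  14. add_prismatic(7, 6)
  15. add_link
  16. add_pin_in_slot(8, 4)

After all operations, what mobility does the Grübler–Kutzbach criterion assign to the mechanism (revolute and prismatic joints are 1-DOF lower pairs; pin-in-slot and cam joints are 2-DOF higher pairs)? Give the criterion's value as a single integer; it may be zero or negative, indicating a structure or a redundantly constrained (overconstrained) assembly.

link 0 = ground. State L|J1|J2 = 1|0|0
+link1  2|0|0
+link2  3|0|0
C(1,2) f=2→J2  3|0|1
+link3  4|0|1
P(1,0) f=1→J1  4|1|1
+link4  5|1|1
PS(0,3) f=2→J2  5|1|2
P(4,1) f=1→J1  5|2|2
+link5  6|2|2
PS(0,5) f=2→J2  6|2|3
+link6  7|2|3
PS(6,3) f=2→J2  7|2|4
+link7  8|2|4
P(7,6) f=1→J1  8|3|4
+link8  9|3|4
PS(8,4) f=2→J2  9|3|5
M = 3(9−1)−2·3−5 = 24−6−5 = 13

M = 13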